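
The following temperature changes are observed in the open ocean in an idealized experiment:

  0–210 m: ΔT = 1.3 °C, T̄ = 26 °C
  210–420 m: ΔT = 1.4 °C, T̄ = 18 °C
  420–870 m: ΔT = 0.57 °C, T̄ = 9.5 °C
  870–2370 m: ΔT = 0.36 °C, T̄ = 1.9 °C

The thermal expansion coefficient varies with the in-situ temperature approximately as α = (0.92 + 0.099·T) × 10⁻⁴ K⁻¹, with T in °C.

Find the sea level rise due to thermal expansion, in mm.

Layer 1: α = (0.92 + 0.099×26)×10⁻⁴ = 3.494×10⁻⁴ K⁻¹
Layer 2: α = (0.92 + 0.099×18)×10⁻⁴ = 2.702×10⁻⁴ K⁻¹
Layer 3: α = (0.92 + 0.099×9.5)×10⁻⁴ = 1.8605×10⁻⁴ K⁻¹
Layer 4: α = (0.92 + 0.099×1.9)×10⁻⁴ = 1.1081×10⁻⁴ K⁻¹
Layer 1: 1.3 × 3.494×10⁻⁴ × 210 = 0.0953862 m
210–420 m: 1.4 × 2.702×10⁻⁴ × 210 = 0.0794388 m
420–870 m: 450 × 0.57 × 1.8605×10⁻⁴ = 0.047721825 m
870–2370 m: 1500 × 0.36 × 1.1081×10⁻⁴ = 0.0598374 m
Δh = 0.0953862 + 0.0794388 + 0.047721825 + 0.0598374 = 0.282384225 m

282 mm of thermosteric rise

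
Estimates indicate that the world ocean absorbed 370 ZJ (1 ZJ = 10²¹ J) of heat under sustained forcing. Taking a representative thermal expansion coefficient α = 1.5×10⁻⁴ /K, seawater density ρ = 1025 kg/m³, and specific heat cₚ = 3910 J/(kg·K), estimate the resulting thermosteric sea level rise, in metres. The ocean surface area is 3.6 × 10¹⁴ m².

Per unit area: Q = 370×10²¹ / (3.6×10¹⁴) ≈ 1.028×10⁹ J/m²
Δh = αQ/(ρcₚ) = 1.5×10⁻⁴ × 1.028×10⁹ / (1025 × 3910) ≈ 0.038475 m

0.038 m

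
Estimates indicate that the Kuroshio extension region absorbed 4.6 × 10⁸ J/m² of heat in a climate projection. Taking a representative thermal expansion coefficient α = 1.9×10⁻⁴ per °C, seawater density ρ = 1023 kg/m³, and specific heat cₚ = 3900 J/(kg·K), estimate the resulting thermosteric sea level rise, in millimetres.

Δh = αQ/(ρcₚ) = 1.9×10⁻⁴ × 4.6×10⁸ / (1023 × 3900) ≈ 0.021906 m

Δh ≈ 21.9 mm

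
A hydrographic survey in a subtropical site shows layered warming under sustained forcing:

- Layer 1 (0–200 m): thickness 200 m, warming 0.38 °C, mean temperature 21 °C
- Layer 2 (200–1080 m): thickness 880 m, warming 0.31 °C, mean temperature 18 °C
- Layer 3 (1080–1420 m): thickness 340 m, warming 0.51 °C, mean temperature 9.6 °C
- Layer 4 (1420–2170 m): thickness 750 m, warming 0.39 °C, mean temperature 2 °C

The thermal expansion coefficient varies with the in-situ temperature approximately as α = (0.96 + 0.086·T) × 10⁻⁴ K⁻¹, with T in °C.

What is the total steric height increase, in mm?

Δh = 154 mm

Layer 1: α = (0.96 + 0.086×21)×10⁻⁴ = 2.766×10⁻⁴ K⁻¹
Layer 2: α = (0.96 + 0.086×18)×10⁻⁴ = 2.508×10⁻⁴ K⁻¹
Layer 3: α = (0.96 + 0.086×9.6)×10⁻⁴ = 1.7856×10⁻⁴ K⁻¹
Layer 4: α = (0.96 + 0.086×2)×10⁻⁴ = 1.132×10⁻⁴ K⁻¹
2.766×10⁻⁴ × 200 × 0.38 = 0.0210216 m
200–1080 m: 880 × 0.31 × 2.508×10⁻⁴ = 0.06841824 m
Layer 3: 340 × 0.51 × 1.7856×10⁻⁴ = 0.030962304 m
750 × 0.39 × 1.132×10⁻⁴ = 0.033111 m
Δh = 0.0210216 + 0.06841824 + 0.030962304 + 0.033111 = 0.153513144 m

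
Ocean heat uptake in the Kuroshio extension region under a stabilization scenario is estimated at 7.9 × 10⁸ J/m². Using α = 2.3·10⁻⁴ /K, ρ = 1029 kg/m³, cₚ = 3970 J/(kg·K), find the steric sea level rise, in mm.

Δh = 44.5 mm

Δh = αQ/(ρcₚ) = 2.3×10⁻⁴ × 7.9×10⁸ / (1029 × 3970) ≈ 0.044478 m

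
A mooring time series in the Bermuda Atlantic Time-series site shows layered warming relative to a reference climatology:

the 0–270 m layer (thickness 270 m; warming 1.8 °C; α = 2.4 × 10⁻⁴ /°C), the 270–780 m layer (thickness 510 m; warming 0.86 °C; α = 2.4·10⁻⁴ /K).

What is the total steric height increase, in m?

Layer 1: 1.8 × 270 × 2.4×10⁻⁴ = 0.11664 m
Layer 2: 0.86 × 510 × 2.4×10⁻⁴ = 0.105264 m
Δh = 0.11664 + 0.105264 = 0.221904 m

0.222 m of thermosteric rise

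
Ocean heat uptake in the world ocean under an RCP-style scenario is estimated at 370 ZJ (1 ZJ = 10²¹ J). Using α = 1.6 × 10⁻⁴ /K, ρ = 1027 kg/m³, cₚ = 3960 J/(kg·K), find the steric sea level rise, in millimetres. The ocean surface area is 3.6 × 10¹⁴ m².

about 40 mm

Per unit area: Q = 370×10²¹ / (3.6×10¹⁴) ≈ 1.028×10⁹ J/m²
Δh = αQ/(ρcₚ) = 1.6×10⁻⁴ × 1.028×10⁹ / (1027 × 3960) ≈ 0.040443 m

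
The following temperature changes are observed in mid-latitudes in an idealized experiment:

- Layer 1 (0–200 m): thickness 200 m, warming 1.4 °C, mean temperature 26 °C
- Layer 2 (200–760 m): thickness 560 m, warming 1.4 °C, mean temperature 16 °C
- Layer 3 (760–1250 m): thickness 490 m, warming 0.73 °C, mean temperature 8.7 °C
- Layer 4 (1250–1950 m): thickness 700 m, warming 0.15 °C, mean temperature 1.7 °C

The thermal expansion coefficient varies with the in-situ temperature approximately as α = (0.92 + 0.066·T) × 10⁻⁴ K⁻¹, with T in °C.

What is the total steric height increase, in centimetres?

29.3 cm

Layer 1: α = (0.92 + 0.066×26)×10⁻⁴ = 2.636×10⁻⁴ K⁻¹
Layer 2: α = (0.92 + 0.066×16)×10⁻⁴ = 1.976×10⁻⁴ K⁻¹
Layer 3: α = (0.92 + 0.066×8.7)×10⁻⁴ = 1.4942×10⁻⁴ K⁻¹
Layer 4: α = (0.92 + 0.066×1.7)×10⁻⁴ = 1.0322×10⁻⁴ K⁻¹
0–200 m: 200 × 1.4 × 2.636×10⁻⁴ = 0.073808 m
200–760 m: 1.4 × 560 × 1.976×10⁻⁴ = 0.1549184 m
760–1250 m: 490 × 1.4942×10⁻⁴ × 0.73 = 0.053447534 m
Layer 4: 700 × 1.0322×10⁻⁴ × 0.15 = 0.0108381 m
Δh = 0.073808 + 0.1549184 + 0.053447534 + 0.0108381 = 0.293012034 m ≈ 29.3 cm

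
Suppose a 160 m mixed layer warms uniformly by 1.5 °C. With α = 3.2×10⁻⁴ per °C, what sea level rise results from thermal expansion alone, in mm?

Δh = αΔT·H = 3.2×10⁻⁴ × 1.5 × 160 = 0.07680 m

77 mm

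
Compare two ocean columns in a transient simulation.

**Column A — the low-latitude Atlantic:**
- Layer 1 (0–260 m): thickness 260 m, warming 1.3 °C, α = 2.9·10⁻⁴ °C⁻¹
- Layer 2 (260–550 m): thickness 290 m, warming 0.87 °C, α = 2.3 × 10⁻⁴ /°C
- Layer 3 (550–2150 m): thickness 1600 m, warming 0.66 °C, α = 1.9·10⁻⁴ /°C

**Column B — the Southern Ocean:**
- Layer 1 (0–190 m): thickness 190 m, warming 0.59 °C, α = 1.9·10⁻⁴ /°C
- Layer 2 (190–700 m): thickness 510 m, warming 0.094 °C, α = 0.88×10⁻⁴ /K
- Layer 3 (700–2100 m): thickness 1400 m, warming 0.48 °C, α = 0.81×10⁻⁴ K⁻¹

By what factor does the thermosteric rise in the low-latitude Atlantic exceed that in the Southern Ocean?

a factor of 4.46

A 0–260 m: 2.9×10⁻⁴ × 260 × 1.3 = 0.09802 m
A Layer 2: 0.87 × 290 × 2.3×10⁻⁴ = 0.058029 m
A 0.66 × 1.9×10⁻⁴ × 1600 = 0.20064 m
A total: 0.356689 m
B 0–190 m: 190 × 1.9×10⁻⁴ × 0.59 = 0.021299 m
B 0.88×10⁻⁴ × 0.094 × 510 = 0.00421872 m
B Layer 3: 0.81×10⁻⁴ × 0.48 × 1400 = 0.054432 m
B total: 0.07994972 m
Ratio: 0.356689 / 0.07994972 ≈ 4.461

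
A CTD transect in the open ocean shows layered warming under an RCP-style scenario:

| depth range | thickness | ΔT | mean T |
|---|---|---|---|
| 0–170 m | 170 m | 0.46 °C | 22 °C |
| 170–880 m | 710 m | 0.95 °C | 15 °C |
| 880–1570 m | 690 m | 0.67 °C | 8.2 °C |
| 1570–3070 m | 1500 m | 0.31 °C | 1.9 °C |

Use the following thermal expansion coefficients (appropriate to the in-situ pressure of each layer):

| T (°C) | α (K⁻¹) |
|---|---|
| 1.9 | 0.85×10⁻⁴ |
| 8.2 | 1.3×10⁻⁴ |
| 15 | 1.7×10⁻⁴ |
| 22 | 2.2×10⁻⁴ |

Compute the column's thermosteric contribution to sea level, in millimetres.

Δh ≈ 230 mm

Layer 1 at 22 °C → α = 2.2×10⁻⁴ K⁻¹
Layer 2 at 15 °C → α = 1.7×10⁻⁴ K⁻¹
Layer 3 at 8.2 °C → α = 1.3×10⁻⁴ K⁻¹
Layer 4 at 1.9 °C → α = 0.85×10⁻⁴ K⁻¹
Layer 1: 2.2×10⁻⁴ × 170 × 0.46 = 0.017204 m
170–880 m: 710 × 0.95 × 1.7×10⁻⁴ = 0.114665 m
880–1570 m: 0.67 × 1.3×10⁻⁴ × 690 = 0.060099 m
1570–3070 m: 1500 × 0.31 × 0.85×10⁻⁴ = 0.039525 m
Δh = 0.017204 + 0.114665 + 0.060099 + 0.039525 = 0.231493 m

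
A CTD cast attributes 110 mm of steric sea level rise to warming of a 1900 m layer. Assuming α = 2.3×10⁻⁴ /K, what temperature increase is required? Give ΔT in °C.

ΔT = Δh/(αH) = 0.11 / (2.3×10⁻⁴ × 1900) ≈ 0.2517 °C

about 0.252 °C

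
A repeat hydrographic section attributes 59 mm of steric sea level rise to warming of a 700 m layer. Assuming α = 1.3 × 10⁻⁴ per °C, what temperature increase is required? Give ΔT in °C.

ΔT = Δh/(αH) = 0.059 / (1.3×10⁻⁴ × 700) ≈ 0.6484 °C

ΔT ≈ 0.648 °C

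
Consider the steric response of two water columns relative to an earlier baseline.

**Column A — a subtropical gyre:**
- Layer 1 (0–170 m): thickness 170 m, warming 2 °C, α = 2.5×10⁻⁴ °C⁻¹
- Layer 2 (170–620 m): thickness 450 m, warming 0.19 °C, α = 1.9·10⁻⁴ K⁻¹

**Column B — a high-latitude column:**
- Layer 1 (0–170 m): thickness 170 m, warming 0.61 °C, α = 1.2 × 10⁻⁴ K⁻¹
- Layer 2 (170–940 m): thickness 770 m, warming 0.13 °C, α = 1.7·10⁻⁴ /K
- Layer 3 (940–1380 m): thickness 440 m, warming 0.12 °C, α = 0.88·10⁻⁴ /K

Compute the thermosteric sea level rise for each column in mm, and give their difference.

Δh_A ≈ 101 mm, Δh_B ≈ 34.1 mm; difference ≈ 67.1 mm

A 0–170 m: 170 × 2.5×10⁻⁴ × 2 = 0.08500 m
A Layer 2: 1.9×10⁻⁴ × 450 × 0.19 = 0.016245 m
A total: 0.101245 m
B 0–170 m: 1.2×10⁻⁴ × 170 × 0.61 = 0.012444 m
B 1.7×10⁻⁴ × 770 × 0.13 = 0.017017 m
B 940–1380 m: 0.12 × 440 × 0.88×10⁻⁴ = 0.0046464 m
B total: 0.0341074 m
Difference: 0.101245 − 0.0341074 = 0.0671376 m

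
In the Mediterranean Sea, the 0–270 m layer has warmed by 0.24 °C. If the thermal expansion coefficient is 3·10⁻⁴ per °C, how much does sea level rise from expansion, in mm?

Δh = 19 mm

Δh = αΔT·H = 3×10⁻⁴ × 0.24 × 270 = 0.01944 m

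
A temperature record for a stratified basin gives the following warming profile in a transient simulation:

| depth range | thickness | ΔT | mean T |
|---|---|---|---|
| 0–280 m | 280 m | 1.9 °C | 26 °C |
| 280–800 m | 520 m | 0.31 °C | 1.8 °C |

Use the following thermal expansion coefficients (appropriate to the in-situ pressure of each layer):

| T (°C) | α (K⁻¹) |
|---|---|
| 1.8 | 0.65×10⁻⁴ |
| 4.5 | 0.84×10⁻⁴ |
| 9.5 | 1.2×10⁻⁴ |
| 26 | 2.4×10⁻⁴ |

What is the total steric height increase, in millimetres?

138 mm of thermosteric rise

Layer 1 at 26 °C → α = 2.4×10⁻⁴ K⁻¹
Layer 2 at 1.8 °C → α = 0.65×10⁻⁴ K⁻¹
Layer 1: 2.4×10⁻⁴ × 280 × 1.9 = 0.12768 m
280–800 m: 520 × 0.31 × 0.65×10⁻⁴ = 0.010478 m
Δh = 0.12768 + 0.010478 = 0.138158 m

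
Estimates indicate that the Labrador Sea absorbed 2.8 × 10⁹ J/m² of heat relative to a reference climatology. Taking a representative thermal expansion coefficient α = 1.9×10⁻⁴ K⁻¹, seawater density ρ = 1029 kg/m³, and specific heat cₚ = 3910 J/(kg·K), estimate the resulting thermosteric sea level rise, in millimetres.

about 132 mm

Δh = αQ/(ρcₚ) = 1.9×10⁻⁴ × 2.8×10⁹ / (1029 × 3910) ≈ 0.13223 m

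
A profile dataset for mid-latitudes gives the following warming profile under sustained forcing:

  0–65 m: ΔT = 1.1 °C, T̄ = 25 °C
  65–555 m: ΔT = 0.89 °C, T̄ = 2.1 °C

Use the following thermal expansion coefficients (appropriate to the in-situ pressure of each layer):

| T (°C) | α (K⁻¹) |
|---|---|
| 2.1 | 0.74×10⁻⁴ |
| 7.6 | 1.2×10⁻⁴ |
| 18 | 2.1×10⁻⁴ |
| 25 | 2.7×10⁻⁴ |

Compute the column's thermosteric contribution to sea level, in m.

Layer 1 at 25 °C → α = 2.7×10⁻⁴ K⁻¹
Layer 2 at 2.1 °C → α = 0.74×10⁻⁴ K⁻¹
0–65 m: 1.1 × 2.7×10⁻⁴ × 65 = 0.019305 m
0.74×10⁻⁴ × 490 × 0.89 = 0.0322714 m
Δh = 0.019305 + 0.0322714 = 0.0515764 m

Δh = 0.052 m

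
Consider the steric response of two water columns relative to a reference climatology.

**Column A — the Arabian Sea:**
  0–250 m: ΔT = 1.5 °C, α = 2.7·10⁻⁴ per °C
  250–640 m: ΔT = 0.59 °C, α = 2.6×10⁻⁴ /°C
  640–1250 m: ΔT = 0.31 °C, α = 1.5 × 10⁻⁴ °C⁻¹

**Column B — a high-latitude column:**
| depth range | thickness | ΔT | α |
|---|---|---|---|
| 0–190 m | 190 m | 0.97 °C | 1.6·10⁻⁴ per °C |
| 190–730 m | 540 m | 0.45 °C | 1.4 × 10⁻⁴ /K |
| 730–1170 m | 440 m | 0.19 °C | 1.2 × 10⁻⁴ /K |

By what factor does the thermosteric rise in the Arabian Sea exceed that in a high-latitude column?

≈ 2.6×

A 0–250 m: 1.5 × 250 × 2.7×10⁻⁴ = 0.10125 m
A 250–640 m: 2.6×10⁻⁴ × 390 × 0.59 = 0.059826 m
A 0.31 × 1.5×10⁻⁴ × 610 = 0.028365 m
A total: 0.189441 m
B Layer 1: 1.6×10⁻⁴ × 190 × 0.97 = 0.029488 m
B 0.45 × 540 × 1.4×10⁻⁴ = 0.03402 m
B Layer 3: 440 × 1.2×10⁻⁴ × 0.19 = 0.010032 m
B total: 0.07354 m
Ratio: 0.189441 / 0.07354 ≈ 2.576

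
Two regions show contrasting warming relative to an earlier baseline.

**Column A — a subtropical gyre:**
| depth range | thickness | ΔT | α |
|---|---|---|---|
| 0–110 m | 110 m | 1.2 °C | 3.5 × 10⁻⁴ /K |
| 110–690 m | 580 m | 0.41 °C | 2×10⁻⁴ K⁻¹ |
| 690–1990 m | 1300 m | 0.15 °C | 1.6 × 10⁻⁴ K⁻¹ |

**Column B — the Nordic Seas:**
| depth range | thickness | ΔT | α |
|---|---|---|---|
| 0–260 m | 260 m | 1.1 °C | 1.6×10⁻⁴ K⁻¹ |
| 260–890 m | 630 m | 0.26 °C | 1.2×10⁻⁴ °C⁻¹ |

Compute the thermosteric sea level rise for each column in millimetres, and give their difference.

A 0–110 m: 110 × 3.5×10⁻⁴ × 1.2 = 0.04620 m
A 0.41 × 2×10⁻⁴ × 580 = 0.04756 m
A 690–1990 m: 1.6×10⁻⁴ × 1300 × 0.15 = 0.03120 m
A total: 0.12496 m
B 0–260 m: 1.6×10⁻⁴ × 1.1 × 260 = 0.04576 m
B 260–890 m: 1.2×10⁻⁴ × 630 × 0.26 = 0.019656 m
B total: 0.065416 m
Difference: 0.12496 − 0.065416 = 0.059544 m

A: 120 mm; B: 65 mm; difference 60 mm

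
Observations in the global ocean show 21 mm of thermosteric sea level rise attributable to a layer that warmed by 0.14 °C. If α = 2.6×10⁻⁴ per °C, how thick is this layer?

H = Δh/(αΔT) = 0.021 / (2.6×10⁻⁴ × 0.14) ≈ 576.9 m

H ≈ 577 m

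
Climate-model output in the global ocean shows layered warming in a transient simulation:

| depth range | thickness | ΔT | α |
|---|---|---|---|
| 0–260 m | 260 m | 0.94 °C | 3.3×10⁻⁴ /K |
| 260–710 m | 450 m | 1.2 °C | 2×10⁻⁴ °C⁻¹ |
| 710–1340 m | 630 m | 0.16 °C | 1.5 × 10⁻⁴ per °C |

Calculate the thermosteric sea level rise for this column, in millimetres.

200 mm of thermosteric rise

Layer 1: 3.3×10⁻⁴ × 260 × 0.94 = 0.080652 m
260–710 m: 2×10⁻⁴ × 1.2 × 450 = 0.10800 m
Layer 3: 1.5×10⁻⁴ × 630 × 0.16 = 0.01512 m
Δh = 0.080652 + 0.10800 + 0.01512 = 0.203772 m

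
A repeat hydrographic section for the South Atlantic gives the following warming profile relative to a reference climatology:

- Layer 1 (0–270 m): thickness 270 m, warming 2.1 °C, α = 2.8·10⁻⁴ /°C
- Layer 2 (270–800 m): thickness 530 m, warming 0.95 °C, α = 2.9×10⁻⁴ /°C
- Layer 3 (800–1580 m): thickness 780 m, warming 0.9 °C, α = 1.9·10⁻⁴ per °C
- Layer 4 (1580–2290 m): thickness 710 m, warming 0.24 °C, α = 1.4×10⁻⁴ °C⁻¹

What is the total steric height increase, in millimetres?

270 × 2.1 × 2.8×10⁻⁴ = 0.15876 m
530 × 0.95 × 2.9×10⁻⁴ = 0.146015 m
Layer 3: 0.9 × 1.9×10⁻⁴ × 780 = 0.13338 m
710 × 0.24 × 1.4×10⁻⁴ = 0.023856 m
Δh = 0.15876 + 0.146015 + 0.13338 + 0.023856 = 0.462011 m

Δh = 460 mm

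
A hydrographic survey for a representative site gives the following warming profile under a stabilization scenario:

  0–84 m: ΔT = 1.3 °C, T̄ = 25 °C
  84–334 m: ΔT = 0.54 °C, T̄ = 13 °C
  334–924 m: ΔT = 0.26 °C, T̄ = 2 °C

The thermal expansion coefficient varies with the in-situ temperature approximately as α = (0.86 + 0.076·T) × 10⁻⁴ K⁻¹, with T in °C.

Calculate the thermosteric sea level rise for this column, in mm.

71 mm of thermosteric rise

Layer 1: α = (0.86 + 0.076×25)×10⁻⁴ = 2.76×10⁻⁴ K⁻¹
Layer 2: α = (0.86 + 0.076×13)×10⁻⁴ = 1.848×10⁻⁴ K⁻¹
Layer 3: α = (0.86 + 0.076×2)×10⁻⁴ = 1.012×10⁻⁴ K⁻¹
0–84 m: 2.76×10⁻⁴ × 1.3 × 84 = 0.0301392 m
0.54 × 1.848×10⁻⁴ × 250 = 0.024948 m
Layer 3: 590 × 0.26 × 1.012×10⁻⁴ = 0.01552408 m
Δh = 0.0301392 + 0.024948 + 0.01552408 = 0.07061128 m ≈ 71 mm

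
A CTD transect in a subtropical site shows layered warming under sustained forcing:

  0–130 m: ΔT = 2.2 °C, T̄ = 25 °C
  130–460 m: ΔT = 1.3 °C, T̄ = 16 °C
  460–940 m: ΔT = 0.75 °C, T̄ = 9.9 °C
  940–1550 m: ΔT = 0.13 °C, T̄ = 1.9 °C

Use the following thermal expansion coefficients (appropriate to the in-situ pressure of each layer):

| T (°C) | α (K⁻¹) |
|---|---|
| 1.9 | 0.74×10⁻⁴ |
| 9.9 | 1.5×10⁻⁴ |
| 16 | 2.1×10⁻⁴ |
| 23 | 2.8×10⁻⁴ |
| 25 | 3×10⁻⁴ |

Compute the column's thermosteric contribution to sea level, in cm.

Layer 1 at 25 °C → α = 3×10⁻⁴ K⁻¹
Layer 2 at 16 °C → α = 2.1×10⁻⁴ K⁻¹
Layer 3 at 9.9 °C → α = 1.5×10⁻⁴ K⁻¹
Layer 4 at 1.9 °C → α = 0.74×10⁻⁴ K⁻¹
3×10⁻⁴ × 130 × 2.2 = 0.08580 m
130–460 m: 1.3 × 2.1×10⁻⁴ × 330 = 0.09009 m
460–940 m: 0.75 × 480 × 1.5×10⁻⁴ = 0.05400 m
0.74×10⁻⁴ × 0.13 × 610 = 0.0058682 m
Δh = 0.08580 + 0.09009 + 0.05400 + 0.0058682 = 0.2357582 m ≈ 23.6 cm

about 23.6 cm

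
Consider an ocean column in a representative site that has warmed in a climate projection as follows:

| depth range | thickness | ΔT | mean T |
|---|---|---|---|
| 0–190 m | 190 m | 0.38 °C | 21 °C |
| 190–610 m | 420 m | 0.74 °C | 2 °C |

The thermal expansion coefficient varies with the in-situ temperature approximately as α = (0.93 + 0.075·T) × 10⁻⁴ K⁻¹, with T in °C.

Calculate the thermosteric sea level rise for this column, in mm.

Layer 1: α = (0.93 + 0.075×21)×10⁻⁴ = 2.505×10⁻⁴ K⁻¹
Layer 2: α = (0.93 + 0.075×2)×10⁻⁴ = 1.08×10⁻⁴ K⁻¹
0–190 m: 0.38 × 2.505×10⁻⁴ × 190 = 0.0180861 m
190–610 m: 420 × 1.08×10⁻⁴ × 0.74 = 0.0335664 m
Δh = 0.0180861 + 0.0335664 = 0.0516525 m

51.7 mm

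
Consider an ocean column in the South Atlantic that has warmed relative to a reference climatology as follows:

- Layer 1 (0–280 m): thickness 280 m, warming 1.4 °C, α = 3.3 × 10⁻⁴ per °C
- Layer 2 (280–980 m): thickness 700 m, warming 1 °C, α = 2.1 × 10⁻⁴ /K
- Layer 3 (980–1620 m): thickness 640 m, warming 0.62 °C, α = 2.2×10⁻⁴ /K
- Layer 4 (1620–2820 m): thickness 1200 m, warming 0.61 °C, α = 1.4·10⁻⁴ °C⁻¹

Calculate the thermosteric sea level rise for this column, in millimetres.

0–280 m: 3.3×10⁻⁴ × 1.4 × 280 = 0.12936 m
1 × 700 × 2.1×10⁻⁴ = 0.14700 m
2.2×10⁻⁴ × 640 × 0.62 = 0.087296 m
Layer 4: 1200 × 0.61 × 1.4×10⁻⁴ = 0.10248 m
Δh = 0.12936 + 0.14700 + 0.087296 + 0.10248 = 0.466136 m

470 mm of thermosteric rise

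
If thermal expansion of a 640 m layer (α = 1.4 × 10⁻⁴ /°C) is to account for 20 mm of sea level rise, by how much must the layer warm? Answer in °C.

ΔT ≈ 0.22 °C

ΔT = Δh/(αH) = 0.02 / (1.4×10⁻⁴ × 640) ≈ 0.2232 °C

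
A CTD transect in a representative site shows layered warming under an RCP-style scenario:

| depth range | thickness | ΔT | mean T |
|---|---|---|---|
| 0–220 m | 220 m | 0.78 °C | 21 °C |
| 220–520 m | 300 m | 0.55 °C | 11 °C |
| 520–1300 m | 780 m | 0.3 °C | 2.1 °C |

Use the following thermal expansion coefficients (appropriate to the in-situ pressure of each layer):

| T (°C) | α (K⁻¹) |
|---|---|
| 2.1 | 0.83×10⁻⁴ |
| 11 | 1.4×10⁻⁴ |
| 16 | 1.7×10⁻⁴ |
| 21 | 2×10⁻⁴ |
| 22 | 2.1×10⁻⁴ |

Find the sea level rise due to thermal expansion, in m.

Layer 1 at 21 °C → α = 2×10⁻⁴ K⁻¹
Layer 2 at 11 °C → α = 1.4×10⁻⁴ K⁻¹
Layer 3 at 2.1 °C → α = 0.83×10⁻⁴ K⁻¹
0–220 m: 0.78 × 2×10⁻⁴ × 220 = 0.03432 m
300 × 1.4×10⁻⁴ × 0.55 = 0.02310 m
520–1300 m: 0.3 × 780 × 0.83×10⁻⁴ = 0.019422 m
Δh = 0.03432 + 0.02310 + 0.019422 = 0.076842 m

0.0768 m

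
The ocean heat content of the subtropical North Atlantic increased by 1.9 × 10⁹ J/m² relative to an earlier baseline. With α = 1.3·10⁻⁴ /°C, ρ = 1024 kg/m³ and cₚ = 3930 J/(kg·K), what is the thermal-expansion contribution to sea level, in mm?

Δh ≈ 61.4 mm

Δh = αQ/(ρcₚ) = 1.3×10⁻⁴ × 1.9×10⁹ / (1024 × 3930) ≈ 0.061377 m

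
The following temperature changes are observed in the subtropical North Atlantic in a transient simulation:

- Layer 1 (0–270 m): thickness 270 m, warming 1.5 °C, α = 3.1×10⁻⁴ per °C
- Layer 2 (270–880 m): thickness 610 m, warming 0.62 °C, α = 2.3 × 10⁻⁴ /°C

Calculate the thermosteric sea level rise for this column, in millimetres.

Layer 1: 270 × 3.1×10⁻⁴ × 1.5 = 0.12555 m
0.62 × 2.3×10⁻⁴ × 610 = 0.086986 m
Δh = 0.12555 + 0.086986 = 0.212536 m

Δh ≈ 213 mm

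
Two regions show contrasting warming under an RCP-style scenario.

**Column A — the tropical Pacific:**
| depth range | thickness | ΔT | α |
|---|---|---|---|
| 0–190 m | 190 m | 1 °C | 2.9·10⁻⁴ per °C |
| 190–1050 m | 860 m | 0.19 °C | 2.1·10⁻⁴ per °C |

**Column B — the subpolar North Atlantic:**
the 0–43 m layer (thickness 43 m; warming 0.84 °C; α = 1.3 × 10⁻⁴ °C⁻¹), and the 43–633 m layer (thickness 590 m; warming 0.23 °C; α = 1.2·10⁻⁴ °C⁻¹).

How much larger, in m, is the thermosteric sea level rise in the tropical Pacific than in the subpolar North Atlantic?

0.0684 m larger

A Layer 1: 2.9×10⁻⁴ × 190 × 1 = 0.05510 m
A 2.1×10⁻⁴ × 860 × 0.19 = 0.034314 m
A total: 0.089414 m
B Layer 1: 43 × 0.84 × 1.3×10⁻⁴ = 0.0046956 m
B 43–633 m: 0.23 × 1.2×10⁻⁴ × 590 = 0.016284 m
B total: 0.0209796 m
Difference: 0.089414 − 0.0209796 = 0.0684344 m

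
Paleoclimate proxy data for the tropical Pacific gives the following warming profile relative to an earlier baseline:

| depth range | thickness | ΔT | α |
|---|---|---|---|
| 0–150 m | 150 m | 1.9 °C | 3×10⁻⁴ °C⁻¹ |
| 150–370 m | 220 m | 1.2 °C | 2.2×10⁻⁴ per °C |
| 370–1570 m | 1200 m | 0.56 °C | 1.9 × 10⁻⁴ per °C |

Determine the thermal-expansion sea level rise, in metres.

0–150 m: 1.9 × 150 × 3×10⁻⁴ = 0.08550 m
Layer 2: 1.2 × 2.2×10⁻⁴ × 220 = 0.05808 m
0.56 × 1200 × 1.9×10⁻⁴ = 0.12768 m
Δh = 0.08550 + 0.05808 + 0.12768 = 0.27126 m

0.271 m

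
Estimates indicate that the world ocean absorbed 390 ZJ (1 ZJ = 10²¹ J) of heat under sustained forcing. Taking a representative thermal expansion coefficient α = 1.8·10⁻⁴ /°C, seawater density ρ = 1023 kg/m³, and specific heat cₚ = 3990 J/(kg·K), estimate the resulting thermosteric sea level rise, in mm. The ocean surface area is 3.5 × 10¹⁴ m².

Δh ≈ 49.1 mm

Per unit area: Q = 390×10²¹ / (3.5×10¹⁴) ≈ 1.114×10⁹ J/m²
Δh = αQ/(ρcₚ) = 1.8×10⁻⁴ × 1.114×10⁹ / (1023 × 3990) ≈ 0.049126 m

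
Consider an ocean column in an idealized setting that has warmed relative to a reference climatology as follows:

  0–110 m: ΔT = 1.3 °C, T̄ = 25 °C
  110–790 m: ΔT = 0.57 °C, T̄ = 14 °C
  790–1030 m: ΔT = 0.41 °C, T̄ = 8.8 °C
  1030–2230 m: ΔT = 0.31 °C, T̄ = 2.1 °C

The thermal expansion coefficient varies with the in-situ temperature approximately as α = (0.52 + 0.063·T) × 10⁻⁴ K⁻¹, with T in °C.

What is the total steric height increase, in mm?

Δh = 119 mm

Layer 1: α = (0.52 + 0.063×25)×10⁻⁴ = 2.095×10⁻⁴ K⁻¹
Layer 2: α = (0.52 + 0.063×14)×10⁻⁴ = 1.402×10⁻⁴ K⁻¹
Layer 3: α = (0.52 + 0.063×8.8)×10⁻⁴ = 1.0744×10⁻⁴ K⁻¹
Layer 4: α = (0.52 + 0.063×2.1)×10⁻⁴ = 0.6523×10⁻⁴ K⁻¹
0–110 m: 1.3 × 110 × 2.095×10⁻⁴ = 0.0299585 m
680 × 0.57 × 1.402×10⁻⁴ = 0.05434152 m
790–1030 m: 0.41 × 1.0744×10⁻⁴ × 240 = 0.010572096 m
Layer 4: 1200 × 0.6523×10⁻⁴ × 0.31 = 0.02426556 m
Δh = 0.0299585 + 0.05434152 + 0.010572096 + 0.02426556 = 0.119137676 m ≈ 119 mm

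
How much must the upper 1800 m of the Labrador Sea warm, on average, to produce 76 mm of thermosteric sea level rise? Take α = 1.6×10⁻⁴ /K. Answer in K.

ΔT = Δh/(αH) = 0.076 / (1.6×10⁻⁴ × 1800) ≈ 0.2639 K

about 0.26 K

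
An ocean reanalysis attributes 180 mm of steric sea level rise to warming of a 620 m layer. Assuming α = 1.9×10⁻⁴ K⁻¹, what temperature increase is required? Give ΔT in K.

about 1.5 K

ΔT = Δh/(αH) = 0.18 / (1.9×10⁻⁴ × 620) ≈ 1.528 K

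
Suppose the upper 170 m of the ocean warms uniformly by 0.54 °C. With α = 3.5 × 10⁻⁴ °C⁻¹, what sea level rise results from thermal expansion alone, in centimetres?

Δh = αΔT·H = 3.5×10⁻⁴ × 0.54 × 170 = 0.03213 m

Δh = 3.2 cm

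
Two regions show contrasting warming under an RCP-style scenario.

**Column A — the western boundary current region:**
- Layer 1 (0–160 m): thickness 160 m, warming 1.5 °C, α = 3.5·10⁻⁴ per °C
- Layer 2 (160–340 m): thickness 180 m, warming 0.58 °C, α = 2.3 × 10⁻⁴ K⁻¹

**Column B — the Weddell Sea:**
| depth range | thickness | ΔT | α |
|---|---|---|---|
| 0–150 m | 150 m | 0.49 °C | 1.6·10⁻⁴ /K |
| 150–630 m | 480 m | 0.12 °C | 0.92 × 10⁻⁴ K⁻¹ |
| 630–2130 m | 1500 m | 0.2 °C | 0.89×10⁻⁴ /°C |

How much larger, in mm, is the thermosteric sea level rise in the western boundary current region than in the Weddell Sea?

64.3 mm larger

A Layer 1: 160 × 1.5 × 3.5×10⁻⁴ = 0.08400 m
A 0.58 × 180 × 2.3×10⁻⁴ = 0.024012 m
A total: 0.108012 m
B 1.6×10⁻⁴ × 0.49 × 150 = 0.01176 m
B Layer 2: 480 × 0.12 × 0.92×10⁻⁴ = 0.0052992 m
B 630–2130 m: 0.2 × 1500 × 0.89×10⁻⁴ = 0.02670 m
B total: 0.0437592 m
Difference: 0.108012 − 0.0437592 = 0.0642528 m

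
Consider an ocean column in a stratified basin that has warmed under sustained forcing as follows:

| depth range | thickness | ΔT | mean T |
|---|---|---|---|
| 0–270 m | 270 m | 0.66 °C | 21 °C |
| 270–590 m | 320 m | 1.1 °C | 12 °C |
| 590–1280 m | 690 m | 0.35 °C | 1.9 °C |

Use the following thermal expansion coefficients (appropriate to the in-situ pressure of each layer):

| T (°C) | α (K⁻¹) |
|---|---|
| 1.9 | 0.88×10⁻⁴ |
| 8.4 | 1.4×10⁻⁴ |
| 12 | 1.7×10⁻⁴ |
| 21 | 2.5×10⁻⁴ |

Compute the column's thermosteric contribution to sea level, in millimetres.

Δh ≈ 126 mm

Layer 1 at 21 °C → α = 2.5×10⁻⁴ K⁻¹
Layer 2 at 12 °C → α = 1.7×10⁻⁴ K⁻¹
Layer 3 at 1.9 °C → α = 0.88×10⁻⁴ K⁻¹
270 × 0.66 × 2.5×10⁻⁴ = 0.04455 m
Layer 2: 1.7×10⁻⁴ × 320 × 1.1 = 0.05984 m
690 × 0.35 × 0.88×10⁻⁴ = 0.021252 m
Δh = 0.04455 + 0.05984 + 0.021252 = 0.125642 m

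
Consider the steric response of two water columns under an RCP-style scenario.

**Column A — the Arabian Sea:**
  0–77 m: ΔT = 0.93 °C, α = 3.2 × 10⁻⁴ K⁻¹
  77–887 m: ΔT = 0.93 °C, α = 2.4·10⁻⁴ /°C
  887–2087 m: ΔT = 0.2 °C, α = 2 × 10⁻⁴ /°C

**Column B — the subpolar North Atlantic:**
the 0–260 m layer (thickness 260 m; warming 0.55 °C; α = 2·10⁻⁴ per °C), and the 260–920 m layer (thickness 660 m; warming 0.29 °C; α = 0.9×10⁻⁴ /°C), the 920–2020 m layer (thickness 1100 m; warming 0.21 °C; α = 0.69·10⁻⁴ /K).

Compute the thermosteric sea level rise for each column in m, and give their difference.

Δh_A ≈ 0.25 m, Δh_B ≈ 0.062 m; difference ≈ 0.19 m

A 0–77 m: 77 × 0.93 × 3.2×10⁻⁴ = 0.0229152 m
A 0.93 × 810 × 2.4×10⁻⁴ = 0.180792 m
A Layer 3: 0.2 × 1200 × 2×10⁻⁴ = 0.04800 m
A total: 0.2517072 m
B Layer 1: 260 × 2×10⁻⁴ × 0.55 = 0.02860 m
B 260–920 m: 660 × 0.9×10⁻⁴ × 0.29 = 0.017226 m
B 1100 × 0.21 × 0.69×10⁻⁴ = 0.015939 m
B total: 0.061765 m
Difference: 0.2517072 − 0.061765 = 0.1899422 m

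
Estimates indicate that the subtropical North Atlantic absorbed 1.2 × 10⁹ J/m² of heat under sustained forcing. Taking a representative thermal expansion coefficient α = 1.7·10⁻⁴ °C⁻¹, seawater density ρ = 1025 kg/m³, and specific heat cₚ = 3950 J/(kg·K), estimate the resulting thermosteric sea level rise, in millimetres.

Δh = αQ/(ρcₚ) = 1.7×10⁻⁴ × 1.2×10⁹ / (1025 × 3950) ≈ 0.050386 m

50.4 mm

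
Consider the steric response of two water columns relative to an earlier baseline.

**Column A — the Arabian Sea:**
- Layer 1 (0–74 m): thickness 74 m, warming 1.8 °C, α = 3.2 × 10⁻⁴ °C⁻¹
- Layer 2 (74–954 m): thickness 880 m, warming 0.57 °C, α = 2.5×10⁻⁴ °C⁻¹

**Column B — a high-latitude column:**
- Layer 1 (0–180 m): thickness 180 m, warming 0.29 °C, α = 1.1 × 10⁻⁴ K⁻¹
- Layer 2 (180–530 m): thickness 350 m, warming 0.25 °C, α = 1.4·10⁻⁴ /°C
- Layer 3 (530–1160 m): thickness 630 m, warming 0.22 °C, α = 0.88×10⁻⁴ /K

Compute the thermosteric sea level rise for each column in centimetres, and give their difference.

A 0–74 m: 1.8 × 3.2×10⁻⁴ × 74 = 0.042624 m
A Layer 2: 880 × 0.57 × 2.5×10⁻⁴ = 0.12540 m
A total: 0.168024 m
B Layer 1: 1.1×10⁻⁴ × 0.29 × 180 = 0.005742 m
B 180–530 m: 350 × 1.4×10⁻⁴ × 0.25 = 0.01225 m
B 530–1160 m: 0.88×10⁻⁴ × 0.22 × 630 = 0.0121968 m
B total: 0.0301888 m
Difference: 0.168024 − 0.0301888 = 0.1378352 m

A: 17 cm; B: 3.0 cm; difference 14 cm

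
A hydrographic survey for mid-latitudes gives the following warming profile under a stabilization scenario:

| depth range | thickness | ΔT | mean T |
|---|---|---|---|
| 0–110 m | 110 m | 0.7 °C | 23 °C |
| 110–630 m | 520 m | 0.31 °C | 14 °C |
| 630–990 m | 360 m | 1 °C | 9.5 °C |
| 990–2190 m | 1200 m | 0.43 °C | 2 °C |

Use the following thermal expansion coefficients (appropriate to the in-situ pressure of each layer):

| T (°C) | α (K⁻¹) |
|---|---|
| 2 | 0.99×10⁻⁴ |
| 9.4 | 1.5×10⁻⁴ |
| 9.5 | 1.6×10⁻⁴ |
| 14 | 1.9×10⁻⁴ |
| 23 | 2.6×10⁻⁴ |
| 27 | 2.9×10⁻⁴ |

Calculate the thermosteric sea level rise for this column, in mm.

Δh = 159 mm

Layer 1 at 23 °C → α = 2.6×10⁻⁴ K⁻¹
Layer 2 at 14 °C → α = 1.9×10⁻⁴ K⁻¹
Layer 3 at 9.5 °C → α = 1.6×10⁻⁴ K⁻¹
Layer 4 at 2 °C → α = 0.99×10⁻⁴ K⁻¹
2.6×10⁻⁴ × 110 × 0.7 = 0.02002 m
Layer 2: 0.31 × 520 × 1.9×10⁻⁴ = 0.030628 m
1 × 1.6×10⁻⁴ × 360 = 0.05760 m
0.43 × 1200 × 0.99×10⁻⁴ = 0.051084 m
Δh = 0.02002 + 0.030628 + 0.05760 + 0.051084 = 0.159332 m ≈ 159 mm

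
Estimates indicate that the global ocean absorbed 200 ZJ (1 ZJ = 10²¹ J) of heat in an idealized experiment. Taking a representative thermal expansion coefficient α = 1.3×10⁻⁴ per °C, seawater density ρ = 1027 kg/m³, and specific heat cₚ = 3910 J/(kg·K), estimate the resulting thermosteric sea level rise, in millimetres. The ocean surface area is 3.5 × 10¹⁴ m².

18.5 mm

Per unit area: Q = 200×10²¹ / (3.5×10¹⁴) ≈ 5.714×10⁸ J/m²
Δh = αQ/(ρcₚ) = 1.3×10⁻⁴ × 5.714×10⁸ / (1027 × 3910) ≈ 0.018498 m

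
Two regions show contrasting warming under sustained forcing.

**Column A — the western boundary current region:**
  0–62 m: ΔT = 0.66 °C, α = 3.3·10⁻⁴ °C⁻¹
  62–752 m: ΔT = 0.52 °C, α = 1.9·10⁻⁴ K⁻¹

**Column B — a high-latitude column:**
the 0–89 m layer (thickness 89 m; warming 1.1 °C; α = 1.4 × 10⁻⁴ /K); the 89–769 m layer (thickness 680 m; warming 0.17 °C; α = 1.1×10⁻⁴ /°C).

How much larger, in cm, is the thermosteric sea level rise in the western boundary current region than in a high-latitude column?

A Layer 1: 3.3×10⁻⁴ × 0.66 × 62 = 0.0135036 m
A Layer 2: 0.52 × 1.9×10⁻⁴ × 690 = 0.068172 m
A total: 0.0816756 m
B 0–89 m: 89 × 1.4×10⁻⁴ × 1.1 = 0.013706 m
B 0.17 × 1.1×10⁻⁴ × 680 = 0.012716 m
B total: 0.026422 m
Difference: 0.0816756 − 0.026422 = 0.0552536 m

Δh_A − Δh_B ≈ 5.53 cm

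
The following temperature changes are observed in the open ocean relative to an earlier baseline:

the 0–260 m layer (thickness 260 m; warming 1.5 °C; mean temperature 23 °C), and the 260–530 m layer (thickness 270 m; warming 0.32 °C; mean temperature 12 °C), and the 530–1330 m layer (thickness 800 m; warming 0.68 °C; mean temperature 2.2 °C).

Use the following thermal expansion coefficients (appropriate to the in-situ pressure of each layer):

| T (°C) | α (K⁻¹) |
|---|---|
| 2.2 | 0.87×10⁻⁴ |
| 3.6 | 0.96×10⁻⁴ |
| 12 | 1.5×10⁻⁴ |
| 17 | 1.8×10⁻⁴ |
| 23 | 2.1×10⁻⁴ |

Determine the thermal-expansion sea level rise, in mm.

Layer 1 at 23 °C → α = 2.1×10⁻⁴ K⁻¹
Layer 2 at 12 °C → α = 1.5×10⁻⁴ K⁻¹
Layer 3 at 2.2 °C → α = 0.87×10⁻⁴ K⁻¹
0–260 m: 2.1×10⁻⁴ × 260 × 1.5 = 0.08190 m
260–530 m: 1.5×10⁻⁴ × 270 × 0.32 = 0.01296 m
0.87×10⁻⁴ × 800 × 0.68 = 0.047328 m
Δh = 0.08190 + 0.01296 + 0.047328 = 0.142188 m

about 142 mm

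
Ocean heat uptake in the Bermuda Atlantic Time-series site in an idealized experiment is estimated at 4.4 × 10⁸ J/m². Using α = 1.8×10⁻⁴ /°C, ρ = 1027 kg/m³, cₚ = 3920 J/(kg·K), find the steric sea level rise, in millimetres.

19.7 mm of thermosteric rise

Δh = αQ/(ρcₚ) = 1.8×10⁻⁴ × 4.4×10⁸ / (1027 × 3920) ≈ 0.019673 m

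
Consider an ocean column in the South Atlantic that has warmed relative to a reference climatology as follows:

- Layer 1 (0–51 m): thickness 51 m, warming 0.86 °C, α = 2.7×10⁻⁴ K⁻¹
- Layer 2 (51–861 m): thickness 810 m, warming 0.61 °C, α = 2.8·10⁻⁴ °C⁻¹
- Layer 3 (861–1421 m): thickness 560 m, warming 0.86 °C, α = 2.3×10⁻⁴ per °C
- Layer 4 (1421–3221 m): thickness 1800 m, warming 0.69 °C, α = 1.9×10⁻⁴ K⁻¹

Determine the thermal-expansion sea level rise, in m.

0.497 m

51 × 0.86 × 2.7×10⁻⁴ = 0.0118422 m
51–861 m: 0.61 × 2.8×10⁻⁴ × 810 = 0.138348 m
Layer 3: 560 × 0.86 × 2.3×10⁻⁴ = 0.110768 m
Layer 4: 1800 × 0.69 × 1.9×10⁻⁴ = 0.23598 m
Δh = 0.0118422 + 0.138348 + 0.110768 + 0.23598 = 0.4969382 m ≈ 0.497 m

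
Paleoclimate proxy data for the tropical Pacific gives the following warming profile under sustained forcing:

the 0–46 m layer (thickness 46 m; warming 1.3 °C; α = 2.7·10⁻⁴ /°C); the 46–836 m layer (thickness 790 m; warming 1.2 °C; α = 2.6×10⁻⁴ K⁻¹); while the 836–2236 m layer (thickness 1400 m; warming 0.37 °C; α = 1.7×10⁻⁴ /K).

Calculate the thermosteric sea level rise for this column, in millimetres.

Δh = 351 mm

0–46 m: 46 × 1.3 × 2.7×10⁻⁴ = 0.016146 m
46–836 m: 2.6×10⁻⁴ × 790 × 1.2 = 0.24648 m
836–2236 m: 1400 × 0.37 × 1.7×10⁻⁴ = 0.08806 m
Δh = 0.016146 + 0.24648 + 0.08806 = 0.350686 m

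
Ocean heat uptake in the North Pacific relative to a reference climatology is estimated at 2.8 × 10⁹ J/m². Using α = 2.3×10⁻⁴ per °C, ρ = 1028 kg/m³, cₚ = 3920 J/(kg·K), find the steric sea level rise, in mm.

Δh = αQ/(ρcₚ) = 2.3×10⁻⁴ × 2.8×10⁹ / (1028 × 3920) ≈ 0.15981 m

160 mm of thermosteric rise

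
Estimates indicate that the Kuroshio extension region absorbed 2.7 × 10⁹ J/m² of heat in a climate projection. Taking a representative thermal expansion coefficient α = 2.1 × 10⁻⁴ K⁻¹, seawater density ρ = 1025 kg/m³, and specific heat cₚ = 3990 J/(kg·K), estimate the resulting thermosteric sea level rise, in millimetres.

Δh = αQ/(ρcₚ) = 2.1×10⁻⁴ × 2.7×10⁹ / (1025 × 3990) ≈ 0.13864 m

139 mm of thermosteric rise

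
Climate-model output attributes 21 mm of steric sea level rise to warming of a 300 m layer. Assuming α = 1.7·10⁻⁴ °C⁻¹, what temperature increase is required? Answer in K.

ΔT ≈ 0.412 K

ΔT = Δh/(αH) = 0.021 / (1.7×10⁻⁴ × 300) ≈ 0.4118 K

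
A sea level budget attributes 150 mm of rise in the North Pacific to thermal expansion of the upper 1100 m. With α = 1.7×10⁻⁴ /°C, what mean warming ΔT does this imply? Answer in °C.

ΔT = Δh/(αH) = 0.15 / (1.7×10⁻⁴ × 1100) ≈ 0.8021 °C

about 0.80 °C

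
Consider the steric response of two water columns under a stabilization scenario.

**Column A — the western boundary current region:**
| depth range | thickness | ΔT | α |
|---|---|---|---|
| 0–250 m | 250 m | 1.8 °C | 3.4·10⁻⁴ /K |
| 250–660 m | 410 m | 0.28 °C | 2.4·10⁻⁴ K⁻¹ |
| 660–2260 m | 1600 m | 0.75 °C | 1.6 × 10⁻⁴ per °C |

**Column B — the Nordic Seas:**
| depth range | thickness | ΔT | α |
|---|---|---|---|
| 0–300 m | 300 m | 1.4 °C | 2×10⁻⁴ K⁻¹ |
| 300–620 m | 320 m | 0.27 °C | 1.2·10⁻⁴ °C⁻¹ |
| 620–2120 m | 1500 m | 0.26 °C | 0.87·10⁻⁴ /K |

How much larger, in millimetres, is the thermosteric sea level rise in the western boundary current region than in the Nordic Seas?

A 250 × 3.4×10⁻⁴ × 1.8 = 0.15300 m
A Layer 2: 0.28 × 410 × 2.4×10⁻⁴ = 0.027552 m
A 0.75 × 1.6×10⁻⁴ × 1600 = 0.19200 m
A total: 0.372552 m
B Layer 1: 1.4 × 2×10⁻⁴ × 300 = 0.08400 m
B 300–620 m: 1.2×10⁻⁴ × 0.27 × 320 = 0.010368 m
B Layer 3: 0.26 × 1500 × 0.87×10⁻⁴ = 0.03393 m
B total: 0.128298 m
Difference: 0.372552 − 0.128298 = 0.244254 m

244 mm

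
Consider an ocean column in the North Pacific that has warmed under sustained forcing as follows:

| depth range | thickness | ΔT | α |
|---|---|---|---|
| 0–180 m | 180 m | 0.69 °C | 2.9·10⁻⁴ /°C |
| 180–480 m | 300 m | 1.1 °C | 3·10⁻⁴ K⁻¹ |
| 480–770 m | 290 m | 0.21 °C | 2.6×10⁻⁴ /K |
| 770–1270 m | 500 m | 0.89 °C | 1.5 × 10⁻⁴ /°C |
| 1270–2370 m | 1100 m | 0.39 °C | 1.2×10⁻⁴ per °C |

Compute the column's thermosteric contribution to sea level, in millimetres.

269 mm

0–180 m: 2.9×10⁻⁴ × 0.69 × 180 = 0.036018 m
1.1 × 300 × 3×10⁻⁴ = 0.09900 m
2.6×10⁻⁴ × 290 × 0.21 = 0.015834 m
Layer 4: 500 × 0.89 × 1.5×10⁻⁴ = 0.06675 m
1.2×10⁻⁴ × 0.39 × 1100 = 0.05148 m
Δh = 0.036018 + 0.09900 + 0.015834 + 0.06675 + 0.05148 = 0.269082 m ≈ 269 mm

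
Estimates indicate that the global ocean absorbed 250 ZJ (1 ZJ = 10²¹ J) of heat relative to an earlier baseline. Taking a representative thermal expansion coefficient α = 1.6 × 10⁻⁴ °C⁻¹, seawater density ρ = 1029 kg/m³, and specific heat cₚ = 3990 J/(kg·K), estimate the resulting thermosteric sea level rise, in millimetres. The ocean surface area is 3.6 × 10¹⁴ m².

Per unit area: Q = 250×10²¹ / (3.6×10¹⁴) ≈ 6.944×10⁸ J/m²
Δh = αQ/(ρcₚ) = 1.6×10⁻⁴ × 6.944×10⁸ / (1029 × 3990) ≈ 0.027061 m

27.1 mm of thermosteric rise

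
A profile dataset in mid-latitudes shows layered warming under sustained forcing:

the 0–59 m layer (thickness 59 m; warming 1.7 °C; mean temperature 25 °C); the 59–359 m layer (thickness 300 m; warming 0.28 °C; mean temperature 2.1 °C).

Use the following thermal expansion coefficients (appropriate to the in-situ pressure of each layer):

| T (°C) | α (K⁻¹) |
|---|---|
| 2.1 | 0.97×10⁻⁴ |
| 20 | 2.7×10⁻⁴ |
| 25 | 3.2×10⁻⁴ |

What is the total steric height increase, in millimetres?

40.2 mm

Layer 1 at 25 °C → α = 3.2×10⁻⁴ K⁻¹
Layer 2 at 2.1 °C → α = 0.97×10⁻⁴ K⁻¹
0–59 m: 3.2×10⁻⁴ × 1.7 × 59 = 0.032096 m
59–359 m: 300 × 0.97×10⁻⁴ × 0.28 = 0.008148 m
Δh = 0.032096 + 0.008148 = 0.040244 m ≈ 40.2 mm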